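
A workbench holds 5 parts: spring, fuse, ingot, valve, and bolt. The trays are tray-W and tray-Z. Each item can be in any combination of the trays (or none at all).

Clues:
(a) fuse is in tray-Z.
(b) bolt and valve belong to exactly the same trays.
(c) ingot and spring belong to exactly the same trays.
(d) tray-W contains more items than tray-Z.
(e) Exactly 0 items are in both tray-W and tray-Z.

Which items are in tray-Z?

tray-Z = {fuse}

From (a): fuse ∈ tray-Z.
Suppose spring ∈ tray-Z: no assignment then satisfies all the clues, so spring ∉ tray-Z.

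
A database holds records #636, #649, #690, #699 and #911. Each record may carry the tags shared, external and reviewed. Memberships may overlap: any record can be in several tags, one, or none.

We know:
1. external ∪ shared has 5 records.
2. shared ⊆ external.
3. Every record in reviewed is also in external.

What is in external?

external = {#636, #649, #690, #699, #911}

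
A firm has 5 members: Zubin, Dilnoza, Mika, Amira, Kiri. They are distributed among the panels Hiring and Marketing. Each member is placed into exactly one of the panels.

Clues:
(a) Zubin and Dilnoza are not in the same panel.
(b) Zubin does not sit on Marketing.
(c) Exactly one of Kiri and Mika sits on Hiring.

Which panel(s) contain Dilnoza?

Dilnoza: Marketing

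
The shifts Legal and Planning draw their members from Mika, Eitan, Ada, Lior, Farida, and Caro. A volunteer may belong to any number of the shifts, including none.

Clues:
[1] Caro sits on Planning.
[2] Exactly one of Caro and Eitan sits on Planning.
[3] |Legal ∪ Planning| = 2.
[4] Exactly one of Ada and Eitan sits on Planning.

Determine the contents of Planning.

Planning = {Ada, Caro}

From (1): Caro ∈ Planning.
(2) (exactly one): Eitan ∉ Planning.
(4) (exactly one): Ada ∈ Planning.
Suppose Mika ∈ Planning: no assignment then satisfies all the clues, so Mika ∉ Planning.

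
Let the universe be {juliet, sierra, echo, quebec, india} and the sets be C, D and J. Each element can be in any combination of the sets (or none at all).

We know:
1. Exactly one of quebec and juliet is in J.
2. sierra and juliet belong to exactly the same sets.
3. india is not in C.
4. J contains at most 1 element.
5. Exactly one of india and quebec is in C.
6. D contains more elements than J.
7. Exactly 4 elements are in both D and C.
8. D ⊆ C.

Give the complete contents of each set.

C = {echo, juliet, quebec, sierra}; D = {echo, juliet, quebec, sierra}; J = {quebec}

From (3): india ∉ C.
(5) (exactly one): quebec ∈ C.
(8) contrapositive: india ∉ D.
Suppose juliet ∉ C: no assignment then satisfies all the clues, so juliet ∈ C.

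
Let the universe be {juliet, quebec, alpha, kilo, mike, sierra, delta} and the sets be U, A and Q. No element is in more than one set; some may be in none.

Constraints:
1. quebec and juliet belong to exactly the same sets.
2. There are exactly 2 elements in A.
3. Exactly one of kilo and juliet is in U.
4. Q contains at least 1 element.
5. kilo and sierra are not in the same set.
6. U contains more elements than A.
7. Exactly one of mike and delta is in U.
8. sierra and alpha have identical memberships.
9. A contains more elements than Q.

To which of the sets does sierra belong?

sierra: A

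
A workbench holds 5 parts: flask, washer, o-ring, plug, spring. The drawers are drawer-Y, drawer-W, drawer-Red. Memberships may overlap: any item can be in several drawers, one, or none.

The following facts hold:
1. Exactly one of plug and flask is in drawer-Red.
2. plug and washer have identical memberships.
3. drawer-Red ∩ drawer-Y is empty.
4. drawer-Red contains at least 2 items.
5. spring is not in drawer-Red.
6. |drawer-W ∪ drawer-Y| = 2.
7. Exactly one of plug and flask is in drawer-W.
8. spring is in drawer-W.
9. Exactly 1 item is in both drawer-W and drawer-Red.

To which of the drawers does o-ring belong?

o-ring: drawer-Red

From (5): spring ∉ drawer-Red.
From (8): spring ∈ drawer-W.
Suppose o-ring ∈ drawer-Y: no assignment then satisfies all the clues, so o-ring ∉ drawer-Y.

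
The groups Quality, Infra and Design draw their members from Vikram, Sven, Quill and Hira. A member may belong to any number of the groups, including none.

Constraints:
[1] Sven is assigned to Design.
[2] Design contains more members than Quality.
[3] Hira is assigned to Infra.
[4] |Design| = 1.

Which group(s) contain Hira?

Hira: Infra

From (1): Sven ∈ Design.
From (3): Hira ∈ Infra.
(4): Design already has 1, so the rest are out.
Suppose Hira ∈ Quality: no assignment then satisfies all the clues, so Hira ∉ Quality.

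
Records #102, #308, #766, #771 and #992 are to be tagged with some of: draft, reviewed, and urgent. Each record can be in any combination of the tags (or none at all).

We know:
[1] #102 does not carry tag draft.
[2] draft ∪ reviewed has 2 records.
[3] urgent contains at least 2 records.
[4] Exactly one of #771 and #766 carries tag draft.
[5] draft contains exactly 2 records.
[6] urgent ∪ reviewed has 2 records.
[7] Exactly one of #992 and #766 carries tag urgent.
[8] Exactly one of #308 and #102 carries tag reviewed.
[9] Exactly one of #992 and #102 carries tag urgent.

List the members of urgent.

urgent = {#308, #992}

From (1): #102 ∉ draft.
Suppose #102 ∈ urgent: no assignment then satisfies all the clues, so #102 ∉ urgent.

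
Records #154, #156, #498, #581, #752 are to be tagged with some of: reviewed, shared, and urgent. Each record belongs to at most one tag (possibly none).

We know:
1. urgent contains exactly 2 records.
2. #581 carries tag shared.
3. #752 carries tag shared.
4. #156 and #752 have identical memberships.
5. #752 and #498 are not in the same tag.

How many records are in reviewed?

From (2): #581 ∈ shared.
From (3): #752 ∈ shared.
(4): #156 matches #752: #156 ∉ reviewed.
(4): #156 matches #752: #156 ∈ shared.
(5): #498 ∉ shared.
(1): only 2 candidates remain for urgent, so all are in.

0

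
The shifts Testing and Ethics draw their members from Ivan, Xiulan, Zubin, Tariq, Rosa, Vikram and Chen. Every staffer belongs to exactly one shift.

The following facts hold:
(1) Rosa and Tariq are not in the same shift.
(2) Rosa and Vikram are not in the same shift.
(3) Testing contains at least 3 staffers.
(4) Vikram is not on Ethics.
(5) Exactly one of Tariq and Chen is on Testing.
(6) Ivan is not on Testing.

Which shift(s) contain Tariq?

From (4): Vikram ∉ Ethics.
From (6): Ivan ∉ Testing.
Only one shift left: Ivan ∈ Ethics.
Only one shift left: Vikram ∈ Testing.
(2): Rosa ∉ Testing.
Only one shift left: Rosa ∈ Ethics.
(1): Tariq ∉ Ethics.
Only one shift left: Tariq ∈ Testing.
(5) (exactly one): Chen ∉ Testing.
Only one shift left: Chen ∈ Ethics.

Tariq: Testing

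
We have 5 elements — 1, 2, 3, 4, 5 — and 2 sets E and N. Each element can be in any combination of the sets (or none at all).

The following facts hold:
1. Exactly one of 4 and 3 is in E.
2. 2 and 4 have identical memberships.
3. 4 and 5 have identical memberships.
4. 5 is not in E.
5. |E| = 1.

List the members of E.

E = {3}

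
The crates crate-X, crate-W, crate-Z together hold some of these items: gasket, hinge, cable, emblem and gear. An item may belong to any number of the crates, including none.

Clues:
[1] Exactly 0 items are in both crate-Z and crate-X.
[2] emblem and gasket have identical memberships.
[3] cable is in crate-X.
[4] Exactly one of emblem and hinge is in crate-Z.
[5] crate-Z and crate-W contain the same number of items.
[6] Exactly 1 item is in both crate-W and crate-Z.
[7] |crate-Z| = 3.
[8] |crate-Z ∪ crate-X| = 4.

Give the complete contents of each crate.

crate-X = {cable}; crate-W = {cable, gear, hinge}; crate-Z = {emblem, gasket, gear}

From (3): cable ∈ crate-X.
Suppose gasket ∈ crate-X: no assignment then satisfies all the clues, so gasket ∉ crate-X.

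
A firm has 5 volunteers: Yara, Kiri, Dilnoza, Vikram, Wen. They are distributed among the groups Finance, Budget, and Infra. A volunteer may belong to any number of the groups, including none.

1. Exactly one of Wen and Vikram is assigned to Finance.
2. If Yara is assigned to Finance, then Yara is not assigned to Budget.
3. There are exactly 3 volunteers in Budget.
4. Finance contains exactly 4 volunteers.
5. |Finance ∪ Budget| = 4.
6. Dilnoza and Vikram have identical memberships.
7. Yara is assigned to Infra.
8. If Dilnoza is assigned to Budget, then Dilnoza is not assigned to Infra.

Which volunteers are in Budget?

Budget = {Dilnoza, Kiri, Vikram}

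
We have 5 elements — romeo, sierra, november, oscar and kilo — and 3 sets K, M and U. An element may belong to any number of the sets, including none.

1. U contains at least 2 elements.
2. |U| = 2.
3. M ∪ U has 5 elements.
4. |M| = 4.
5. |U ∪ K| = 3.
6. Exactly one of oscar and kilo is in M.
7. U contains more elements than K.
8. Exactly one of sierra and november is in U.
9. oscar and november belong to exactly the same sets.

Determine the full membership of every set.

K = {romeo}; M = {november, oscar, romeo, sierra}; U = {kilo, sierra}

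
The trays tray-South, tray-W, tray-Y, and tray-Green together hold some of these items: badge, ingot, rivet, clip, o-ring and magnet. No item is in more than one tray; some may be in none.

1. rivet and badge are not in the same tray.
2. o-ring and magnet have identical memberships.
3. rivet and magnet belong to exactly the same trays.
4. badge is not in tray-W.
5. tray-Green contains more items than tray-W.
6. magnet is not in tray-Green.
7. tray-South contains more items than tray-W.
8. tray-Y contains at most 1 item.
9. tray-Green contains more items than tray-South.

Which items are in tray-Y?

tray-Y = {}

From (4): badge ∉ tray-W.
From (6): magnet ∉ tray-Green.
(2): o-ring matches magnet: o-ring ∉ tray-Green.
(3): rivet matches magnet: rivet ∉ tray-Green.
Suppose badge ∈ tray-Y: no assignment then satisfies all the clues, so badge ∉ tray-Y.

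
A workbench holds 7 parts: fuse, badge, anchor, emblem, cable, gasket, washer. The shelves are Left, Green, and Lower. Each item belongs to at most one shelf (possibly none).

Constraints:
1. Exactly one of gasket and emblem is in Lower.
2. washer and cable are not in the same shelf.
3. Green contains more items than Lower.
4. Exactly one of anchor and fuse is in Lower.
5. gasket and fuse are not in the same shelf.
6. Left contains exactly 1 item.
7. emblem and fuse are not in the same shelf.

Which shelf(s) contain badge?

badge: Green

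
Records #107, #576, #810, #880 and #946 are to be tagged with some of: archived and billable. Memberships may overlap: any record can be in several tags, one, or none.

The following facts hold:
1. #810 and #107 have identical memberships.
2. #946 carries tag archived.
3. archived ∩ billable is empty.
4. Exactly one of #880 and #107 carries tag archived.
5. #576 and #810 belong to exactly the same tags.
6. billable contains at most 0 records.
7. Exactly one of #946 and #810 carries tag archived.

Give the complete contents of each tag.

archived = {#880, #946}; billable = {}

From (2): #946 ∈ archived.
(3) (disjoint): #946 ∉ billable.
(6): billable already has 0, so the rest are out.
(7) (exactly one): #810 ∉ archived.
(1): #107 matches #810: #107 ∉ archived.
(4) (exactly one): #880 ∈ archived.
(5): #576 matches #810: #576 ∉ archived.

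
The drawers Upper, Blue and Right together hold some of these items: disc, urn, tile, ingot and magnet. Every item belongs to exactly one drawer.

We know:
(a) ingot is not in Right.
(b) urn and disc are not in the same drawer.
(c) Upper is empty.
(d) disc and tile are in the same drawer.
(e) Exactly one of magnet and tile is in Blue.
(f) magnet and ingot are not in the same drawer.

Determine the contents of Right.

From (a): ingot ∉ Right.
(c): Upper already has 0, so the rest are out.
Only one drawer left: ingot ∈ Blue.
(f): magnet ∉ Blue.
Only one drawer left: magnet ∈ Right.
(e) (exactly one): tile ∈ Blue.
(d): disc matches tile: disc ∈ Blue.
(b): urn ∉ Blue.
Only one drawer left: urn ∈ Right.

Right = {magnet, urn}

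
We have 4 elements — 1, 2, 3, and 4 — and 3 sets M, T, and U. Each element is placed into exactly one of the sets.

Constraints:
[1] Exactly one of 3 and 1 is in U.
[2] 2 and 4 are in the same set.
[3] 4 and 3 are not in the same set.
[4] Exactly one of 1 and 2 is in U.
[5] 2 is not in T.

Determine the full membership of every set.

M = {2, 4}; T = {3}; U = {1}

From (5): 2 ∉ T.
(2): 4 matches 2: 4 ∉ T.
Suppose 1 ∈ M: no assignment then satisfies all the clues, so 1 ∉ M.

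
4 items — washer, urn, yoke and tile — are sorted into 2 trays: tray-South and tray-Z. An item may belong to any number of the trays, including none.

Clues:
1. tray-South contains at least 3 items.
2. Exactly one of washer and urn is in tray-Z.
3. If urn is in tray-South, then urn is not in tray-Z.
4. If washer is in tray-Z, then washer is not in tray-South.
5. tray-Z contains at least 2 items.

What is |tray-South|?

3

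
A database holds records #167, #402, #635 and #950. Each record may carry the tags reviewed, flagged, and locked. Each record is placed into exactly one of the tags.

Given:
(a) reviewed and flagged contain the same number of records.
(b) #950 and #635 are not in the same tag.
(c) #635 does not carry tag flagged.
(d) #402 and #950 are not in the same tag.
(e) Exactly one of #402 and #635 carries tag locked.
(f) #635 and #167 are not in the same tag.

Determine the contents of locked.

locked = {#167, #402}

From (c): #635 ∉ flagged.
Suppose #167 ∉ locked: no assignment then satisfies all the clues, so #167 ∈ locked.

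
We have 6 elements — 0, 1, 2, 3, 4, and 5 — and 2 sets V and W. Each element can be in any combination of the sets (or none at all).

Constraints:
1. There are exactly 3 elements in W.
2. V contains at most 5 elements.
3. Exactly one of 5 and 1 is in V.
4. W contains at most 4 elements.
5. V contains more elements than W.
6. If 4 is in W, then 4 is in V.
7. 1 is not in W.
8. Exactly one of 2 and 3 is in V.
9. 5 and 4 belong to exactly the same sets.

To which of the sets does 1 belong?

1: none

From (7): 1 ∉ W.
Suppose 1 ∈ V: no assignment then satisfies all the clues, so 1 ∉ V.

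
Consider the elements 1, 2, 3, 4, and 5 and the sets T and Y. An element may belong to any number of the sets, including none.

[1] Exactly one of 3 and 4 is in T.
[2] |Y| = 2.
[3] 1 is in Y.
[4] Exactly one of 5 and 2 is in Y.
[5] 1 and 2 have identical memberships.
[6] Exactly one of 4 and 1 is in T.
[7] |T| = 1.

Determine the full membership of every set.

T = {4}; Y = {1, 2}

From (3): 1 ∈ Y.
(5): 2 matches 1: 2 ∈ Y.
(2): Y already has 2, so the rest are out.
Suppose 1 ∈ T: no assignment then satisfies all the clues, so 1 ∉ T.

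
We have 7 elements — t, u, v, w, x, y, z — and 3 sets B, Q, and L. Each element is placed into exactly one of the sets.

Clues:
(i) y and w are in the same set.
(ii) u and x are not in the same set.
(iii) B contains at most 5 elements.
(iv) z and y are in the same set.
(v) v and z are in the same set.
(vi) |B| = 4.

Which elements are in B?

B = {v, w, y, z}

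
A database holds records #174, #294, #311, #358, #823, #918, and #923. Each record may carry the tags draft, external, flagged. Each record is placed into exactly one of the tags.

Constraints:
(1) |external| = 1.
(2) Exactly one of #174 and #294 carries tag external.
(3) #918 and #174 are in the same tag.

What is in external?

external = {#294}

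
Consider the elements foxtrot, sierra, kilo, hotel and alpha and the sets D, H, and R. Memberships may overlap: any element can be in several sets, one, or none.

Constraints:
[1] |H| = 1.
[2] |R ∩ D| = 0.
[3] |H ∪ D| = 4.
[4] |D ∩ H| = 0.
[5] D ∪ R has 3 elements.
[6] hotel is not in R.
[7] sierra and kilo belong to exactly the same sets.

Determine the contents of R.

R = {}

From (6): hotel ∉ R.
Suppose foxtrot ∈ R: no assignment then satisfies all the clues, so foxtrot ∉ R.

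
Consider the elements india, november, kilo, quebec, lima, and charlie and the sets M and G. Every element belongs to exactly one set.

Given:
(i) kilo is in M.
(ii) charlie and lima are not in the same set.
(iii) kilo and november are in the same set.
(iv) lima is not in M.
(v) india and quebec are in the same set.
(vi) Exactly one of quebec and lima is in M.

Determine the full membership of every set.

From (i): kilo ∈ M.
From (iv): lima ∉ M.
(iii): november matches kilo: november ∈ M.
(vi) (exactly one): quebec ∈ M.
Only one set left: lima ∈ G.
(ii): charlie ∉ G.
(v): india matches quebec: india ∈ M.
Only one set left: charlie ∈ M.

M = {charlie, india, kilo, november, quebec}; G = {lima}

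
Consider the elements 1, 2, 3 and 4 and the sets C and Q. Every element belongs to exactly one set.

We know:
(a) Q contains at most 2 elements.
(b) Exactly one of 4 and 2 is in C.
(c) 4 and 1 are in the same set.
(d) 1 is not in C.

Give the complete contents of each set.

From (d): 1 ∉ C.
(c): 4 matches 1: 4 ∉ C.
Only one set left: 1 ∈ Q.
Only one set left: 4 ∈ Q.
(a): Q already has 2, so the rest are out.
(b) (exactly one): 2 ∈ C.
Only one set left: 3 ∈ C.

C = {2, 3}; Q = {1, 4}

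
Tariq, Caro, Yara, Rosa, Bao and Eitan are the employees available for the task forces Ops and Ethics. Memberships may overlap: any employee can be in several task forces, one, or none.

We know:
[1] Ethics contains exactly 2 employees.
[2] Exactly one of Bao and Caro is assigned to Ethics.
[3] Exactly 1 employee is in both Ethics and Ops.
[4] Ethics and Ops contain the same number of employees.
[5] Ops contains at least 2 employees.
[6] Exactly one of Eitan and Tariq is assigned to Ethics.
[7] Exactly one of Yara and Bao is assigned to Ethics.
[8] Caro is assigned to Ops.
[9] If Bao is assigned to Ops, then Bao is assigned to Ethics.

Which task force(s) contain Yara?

Yara: none

From (8): Caro ∈ Ops.
Suppose Yara ∈ Ops: no assignment then satisfies all the clues, so Yara ∉ Ops.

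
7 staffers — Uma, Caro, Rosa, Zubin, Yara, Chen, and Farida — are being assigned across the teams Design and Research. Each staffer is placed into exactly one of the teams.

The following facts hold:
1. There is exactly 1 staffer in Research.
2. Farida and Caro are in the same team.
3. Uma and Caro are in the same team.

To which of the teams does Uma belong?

Uma: Design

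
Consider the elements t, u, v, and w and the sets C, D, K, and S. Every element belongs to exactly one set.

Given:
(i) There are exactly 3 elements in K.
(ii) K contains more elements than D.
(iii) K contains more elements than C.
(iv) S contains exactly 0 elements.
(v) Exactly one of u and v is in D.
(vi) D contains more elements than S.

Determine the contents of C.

C = {}

(iv): S already has 0, so the rest are out.
Suppose t ∈ C: no assignment then satisfies all the clues, so t ∉ C.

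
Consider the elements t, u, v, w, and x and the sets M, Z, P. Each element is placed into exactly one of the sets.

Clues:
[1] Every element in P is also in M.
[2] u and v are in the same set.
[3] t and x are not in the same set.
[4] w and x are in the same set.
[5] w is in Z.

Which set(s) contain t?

t: M

From (5): w ∈ Z.
(4): x matches w: x ∉ M.
(4): x matches w: x ∈ Z.
(3): t ∉ Z.
Suppose t ∉ M: no assignment then satisfies all the clues, so t ∈ M.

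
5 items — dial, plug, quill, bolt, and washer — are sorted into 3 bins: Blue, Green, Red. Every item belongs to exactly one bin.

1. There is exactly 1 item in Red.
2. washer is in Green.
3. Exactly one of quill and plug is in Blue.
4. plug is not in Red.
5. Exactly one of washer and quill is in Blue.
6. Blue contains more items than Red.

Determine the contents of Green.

From (2): washer ∈ Green.
From (4): plug ∉ Red.
(5) (exactly one): quill ∈ Blue.
(3) (exactly one): plug ∉ Blue.
Only one bin left: plug ∈ Green.
Suppose dial ∈ Green: no assignment then satisfies all the clues, so dial ∉ Green.

Green = {plug, washer}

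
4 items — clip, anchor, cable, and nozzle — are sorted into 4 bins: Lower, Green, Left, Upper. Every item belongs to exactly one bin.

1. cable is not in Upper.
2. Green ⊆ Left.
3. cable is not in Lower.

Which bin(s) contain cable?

cable: Left

From (1): cable ∉ Upper.
From (3): cable ∉ Lower.
Suppose cable ∈ Green: no assignment then satisfies all the clues, so cable ∉ Green.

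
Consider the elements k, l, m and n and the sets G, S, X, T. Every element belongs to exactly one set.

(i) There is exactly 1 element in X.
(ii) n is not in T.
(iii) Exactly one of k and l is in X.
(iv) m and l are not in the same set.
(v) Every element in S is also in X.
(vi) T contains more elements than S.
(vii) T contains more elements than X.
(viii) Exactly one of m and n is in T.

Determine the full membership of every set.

G = {n}; S = {}; X = {l}; T = {k, m}

From (ii): n ∉ T.
(viii) (exactly one): m ∈ T.
(iv): l ∉ T.
Suppose k ∈ G: no assignment then satisfies all the clues, so k ∉ G.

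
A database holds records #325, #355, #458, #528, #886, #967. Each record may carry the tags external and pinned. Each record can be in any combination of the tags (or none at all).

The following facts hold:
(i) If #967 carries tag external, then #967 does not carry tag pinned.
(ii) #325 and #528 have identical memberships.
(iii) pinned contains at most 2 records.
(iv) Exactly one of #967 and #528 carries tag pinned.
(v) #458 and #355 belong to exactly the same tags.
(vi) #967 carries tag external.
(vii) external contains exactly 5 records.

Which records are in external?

From (vi): #967 ∈ external.
(i): #967 ∉ pinned.
(iv) (exactly one): #528 ∈ pinned.
(ii): #325 matches #528: #325 ∈ pinned.
(iii): pinned already has 2, so the rest are out.
Suppose #325 ∉ external: no assignment then satisfies all the clues, so #325 ∈ external.

external = {#325, #355, #458, #528, #967}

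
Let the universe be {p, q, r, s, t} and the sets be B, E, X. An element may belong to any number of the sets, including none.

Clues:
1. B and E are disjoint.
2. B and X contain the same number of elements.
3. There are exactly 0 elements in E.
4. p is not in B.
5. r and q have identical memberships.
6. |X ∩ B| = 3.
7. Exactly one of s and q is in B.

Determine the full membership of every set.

From (4): p ∉ B.
(3): E already has 0, so the rest are out.
Suppose p ∈ X: no assignment then satisfies all the clues, so p ∉ X.

B = {q, r, t}; E = {}; X = {q, r, t}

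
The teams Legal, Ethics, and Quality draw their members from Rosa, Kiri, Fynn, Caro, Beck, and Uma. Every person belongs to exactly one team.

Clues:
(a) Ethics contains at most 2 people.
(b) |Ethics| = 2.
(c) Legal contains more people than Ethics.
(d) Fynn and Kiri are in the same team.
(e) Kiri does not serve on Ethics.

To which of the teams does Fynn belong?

Fynn: Legal

From (e): Kiri ∉ Ethics.
(d): Fynn matches Kiri: Fynn ∉ Ethics.
Suppose Fynn ∉ Legal: no assignment then satisfies all the clues, so Fynn ∈ Legal.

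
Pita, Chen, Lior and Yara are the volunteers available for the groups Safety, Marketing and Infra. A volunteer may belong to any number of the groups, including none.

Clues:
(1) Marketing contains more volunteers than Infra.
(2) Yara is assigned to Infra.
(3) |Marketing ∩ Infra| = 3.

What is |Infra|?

3

From (2): Yara ∈ Infra.
Suppose Pita ∉ Marketing: no assignment then satisfies all the clues, so Pita ∈ Marketing.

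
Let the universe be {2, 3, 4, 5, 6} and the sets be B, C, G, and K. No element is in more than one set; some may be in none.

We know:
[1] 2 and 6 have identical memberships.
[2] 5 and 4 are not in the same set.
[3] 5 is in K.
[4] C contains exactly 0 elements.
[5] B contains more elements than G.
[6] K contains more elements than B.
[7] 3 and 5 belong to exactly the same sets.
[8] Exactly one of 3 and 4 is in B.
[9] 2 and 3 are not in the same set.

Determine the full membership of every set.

B = {4}; C = {}; G = {}; K = {3, 5}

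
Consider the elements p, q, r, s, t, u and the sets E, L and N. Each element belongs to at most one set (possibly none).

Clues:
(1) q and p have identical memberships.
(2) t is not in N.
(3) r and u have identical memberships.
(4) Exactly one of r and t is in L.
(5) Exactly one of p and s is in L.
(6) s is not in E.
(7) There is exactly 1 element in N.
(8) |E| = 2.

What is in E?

E = {r, u}

From (2): t ∉ N.
From (6): s ∉ E.
Suppose p ∈ E: no assignment then satisfies all the clues, so p ∉ E.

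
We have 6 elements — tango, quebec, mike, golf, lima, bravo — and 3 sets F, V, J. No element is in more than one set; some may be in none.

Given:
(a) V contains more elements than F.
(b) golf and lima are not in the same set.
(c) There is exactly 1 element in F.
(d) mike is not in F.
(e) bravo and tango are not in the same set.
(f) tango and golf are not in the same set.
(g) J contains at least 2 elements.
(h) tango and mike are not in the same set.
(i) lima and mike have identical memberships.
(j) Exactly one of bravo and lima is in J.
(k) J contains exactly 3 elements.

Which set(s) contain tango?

From (d): mike ∉ F.
(i): lima matches mike: lima ∉ F.
Suppose tango ∉ F: no assignment then satisfies all the clues, so tango ∈ F.

tango: F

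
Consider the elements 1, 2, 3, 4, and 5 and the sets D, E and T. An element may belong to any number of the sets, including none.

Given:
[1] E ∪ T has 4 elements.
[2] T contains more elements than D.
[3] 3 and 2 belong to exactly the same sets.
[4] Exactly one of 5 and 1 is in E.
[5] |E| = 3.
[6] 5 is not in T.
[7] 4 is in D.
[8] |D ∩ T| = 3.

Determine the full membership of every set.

D = {2, 3, 4}; E = {1, 2, 3}; T = {1, 2, 3, 4}

From (6): 5 ∉ T.
From (7): 4 ∈ D.
Suppose 1 ∈ D: no assignment then satisfies all the clues, so 1 ∉ D.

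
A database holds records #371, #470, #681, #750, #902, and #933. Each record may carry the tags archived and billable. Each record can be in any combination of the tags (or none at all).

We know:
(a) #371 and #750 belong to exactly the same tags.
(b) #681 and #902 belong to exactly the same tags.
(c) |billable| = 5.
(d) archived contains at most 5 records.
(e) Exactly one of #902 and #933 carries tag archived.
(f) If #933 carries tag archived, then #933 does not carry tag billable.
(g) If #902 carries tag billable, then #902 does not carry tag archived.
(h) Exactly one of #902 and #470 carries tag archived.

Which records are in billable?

billable = {#371, #470, #681, #750, #902}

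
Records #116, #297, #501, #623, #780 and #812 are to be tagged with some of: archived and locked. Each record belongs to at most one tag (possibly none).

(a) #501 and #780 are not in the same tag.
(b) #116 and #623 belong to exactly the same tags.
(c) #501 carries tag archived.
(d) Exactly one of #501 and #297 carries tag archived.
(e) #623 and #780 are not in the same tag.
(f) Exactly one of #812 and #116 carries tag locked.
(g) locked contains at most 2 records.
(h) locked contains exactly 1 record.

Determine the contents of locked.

locked = {#812}

From (c): #501 ∈ archived.
(a): #780 ∉ archived.
(d) (exactly one): #297 ∉ archived.
Suppose #116 ∈ locked: no assignment then satisfies all the clues, so #116 ∉ locked.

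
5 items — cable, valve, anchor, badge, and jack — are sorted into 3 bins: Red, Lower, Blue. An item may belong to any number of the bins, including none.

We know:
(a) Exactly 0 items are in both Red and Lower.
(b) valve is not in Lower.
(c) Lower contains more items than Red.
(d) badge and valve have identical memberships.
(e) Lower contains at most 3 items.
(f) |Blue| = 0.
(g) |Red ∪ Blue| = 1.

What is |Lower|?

2

From (b): valve ∉ Lower.
(d): badge matches valve: badge ∉ Lower.
(f): Blue already has 0, so the rest are out.
Suppose valve ∈ Red: no assignment then satisfies all the clues, so valve ∉ Red.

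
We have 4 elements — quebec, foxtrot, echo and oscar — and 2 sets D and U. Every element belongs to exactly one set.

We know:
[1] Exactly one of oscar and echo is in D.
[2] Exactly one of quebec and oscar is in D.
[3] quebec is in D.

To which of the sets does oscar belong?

oscar: U

From (3): quebec ∈ D.
(2) (exactly one): oscar ∉ D.
Only one set left: oscar ∈ U.
(1) (exactly one): echo ∈ D.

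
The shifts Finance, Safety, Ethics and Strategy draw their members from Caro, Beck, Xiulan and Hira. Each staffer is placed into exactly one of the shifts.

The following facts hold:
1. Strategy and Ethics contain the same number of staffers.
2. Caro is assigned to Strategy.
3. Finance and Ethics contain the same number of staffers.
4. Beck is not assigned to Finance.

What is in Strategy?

Strategy = {Caro}

From (2): Caro ∈ Strategy.
From (4): Beck ∉ Finance.
Suppose Beck ∈ Strategy: no assignment then satisfies all the clues, so Beck ∉ Strategy.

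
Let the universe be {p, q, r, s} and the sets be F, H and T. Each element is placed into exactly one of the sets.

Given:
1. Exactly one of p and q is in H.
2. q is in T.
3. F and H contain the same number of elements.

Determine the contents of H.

H = {p}

From (2): q ∈ T.
(1) (exactly one): p ∈ H.
Suppose r ∈ H: no assignment then satisfies all the clues, so r ∉ H.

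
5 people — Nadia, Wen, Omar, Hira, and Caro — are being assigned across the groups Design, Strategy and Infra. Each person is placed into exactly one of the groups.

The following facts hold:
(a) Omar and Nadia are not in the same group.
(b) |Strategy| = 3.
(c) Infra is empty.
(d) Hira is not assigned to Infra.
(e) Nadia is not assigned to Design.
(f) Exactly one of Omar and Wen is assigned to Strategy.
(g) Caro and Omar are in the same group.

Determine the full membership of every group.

From (d): Hira ∉ Infra.
From (e): Nadia ∉ Design.
(c): Infra already has 0, so the rest are out.
Only one group left: Nadia ∈ Strategy.
(a): Omar ∉ Strategy.
(f) (exactly one): Wen ∈ Strategy.
(g): Caro matches Omar: Caro ∉ Strategy.
Only one group left: Omar ∈ Design.
Only one group left: Caro ∈ Design.
(b): only 3 candidates remain for Strategy, so all are in.

Design = {Caro, Omar}; Strategy = {Hira, Nadia, Wen}; Infra = {}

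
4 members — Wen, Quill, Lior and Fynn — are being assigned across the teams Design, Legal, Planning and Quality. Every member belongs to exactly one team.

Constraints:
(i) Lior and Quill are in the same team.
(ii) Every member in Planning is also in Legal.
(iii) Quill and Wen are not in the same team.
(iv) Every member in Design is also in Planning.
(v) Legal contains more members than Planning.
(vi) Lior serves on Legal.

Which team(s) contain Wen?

From (vi): Lior ∈ Legal.
(i): Quill matches Lior: Quill ∉ Design.
(i): Quill matches Lior: Quill ∈ Legal.
(iii): Wen ∉ Legal.
(ii) contrapositive: Wen ∉ Planning.
(iv) contrapositive: Wen ∉ Design.
Only one team left: Wen ∈ Quality.

Wen: Quality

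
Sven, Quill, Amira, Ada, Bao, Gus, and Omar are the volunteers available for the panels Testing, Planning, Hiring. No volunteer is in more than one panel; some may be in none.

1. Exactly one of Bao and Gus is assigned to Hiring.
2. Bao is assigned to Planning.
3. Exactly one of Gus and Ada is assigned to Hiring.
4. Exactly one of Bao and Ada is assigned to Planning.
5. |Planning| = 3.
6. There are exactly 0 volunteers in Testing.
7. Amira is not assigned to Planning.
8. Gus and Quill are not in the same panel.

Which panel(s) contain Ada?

From (2): Bao ∈ Planning.
From (7): Amira ∉ Planning.
(1) (exactly one): Gus ∈ Hiring.
(3) (exactly one): Ada ∉ Hiring.
(4) (exactly one): Ada ∉ Planning.
(6): Testing already has 0, so the rest are out.
(8): Quill ∉ Hiring.

Ada: none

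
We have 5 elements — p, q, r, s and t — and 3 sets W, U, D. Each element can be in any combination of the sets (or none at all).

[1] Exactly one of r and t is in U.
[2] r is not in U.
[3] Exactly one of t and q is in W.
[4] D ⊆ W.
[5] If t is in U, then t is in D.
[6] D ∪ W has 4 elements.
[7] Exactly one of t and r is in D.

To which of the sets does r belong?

r: W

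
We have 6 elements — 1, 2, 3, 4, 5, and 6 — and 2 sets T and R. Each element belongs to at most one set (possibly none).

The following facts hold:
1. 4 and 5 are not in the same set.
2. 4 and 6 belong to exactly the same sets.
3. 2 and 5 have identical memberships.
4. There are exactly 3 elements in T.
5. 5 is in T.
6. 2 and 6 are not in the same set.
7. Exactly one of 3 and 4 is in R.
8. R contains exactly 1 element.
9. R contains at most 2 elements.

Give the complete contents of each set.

T = {1, 2, 5}; R = {3}

From (5): 5 ∈ T.
(1): 4 ∉ T.
(2): 6 matches 4: 6 ∉ T.
(3): 2 matches 5: 2 ∈ T.
Suppose 1 ∉ T: no assignment then satisfies all the clues, so 1 ∈ T.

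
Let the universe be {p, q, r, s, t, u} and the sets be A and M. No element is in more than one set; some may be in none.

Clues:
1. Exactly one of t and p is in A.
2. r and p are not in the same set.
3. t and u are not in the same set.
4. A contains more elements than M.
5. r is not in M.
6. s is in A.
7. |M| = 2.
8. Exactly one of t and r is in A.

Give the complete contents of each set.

A = {q, s, t}; M = {p, u}

From (5): r ∉ M.
From (6): s ∈ A.
Suppose p ∈ A: no assignment then satisfies all the clues, so p ∉ A.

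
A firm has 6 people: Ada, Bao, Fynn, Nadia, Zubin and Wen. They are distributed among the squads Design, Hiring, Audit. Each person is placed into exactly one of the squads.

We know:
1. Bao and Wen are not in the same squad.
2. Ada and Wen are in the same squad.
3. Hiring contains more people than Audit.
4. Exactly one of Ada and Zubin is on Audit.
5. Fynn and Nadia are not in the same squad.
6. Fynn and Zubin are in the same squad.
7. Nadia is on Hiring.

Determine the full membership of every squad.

From (7): Nadia ∈ Hiring.
(5): Fynn ∉ Hiring.
(6): Zubin matches Fynn: Zubin ∉ Hiring.
Suppose Ada ∈ Design: no assignment then satisfies all the clues, so Ada ∉ Design.

Design = {Bao}; Hiring = {Ada, Nadia, Wen}; Audit = {Fynn, Zubin}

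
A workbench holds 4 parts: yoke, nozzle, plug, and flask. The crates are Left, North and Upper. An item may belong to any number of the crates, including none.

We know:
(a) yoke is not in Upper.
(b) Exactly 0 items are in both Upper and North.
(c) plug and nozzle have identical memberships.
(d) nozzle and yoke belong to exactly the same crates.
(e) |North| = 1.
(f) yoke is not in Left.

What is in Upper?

From (a): yoke ∉ Upper.
From (f): yoke ∉ Left.
(d): nozzle matches yoke: nozzle ∉ Left.
(d): nozzle matches yoke: nozzle ∉ Upper.
(c): plug matches nozzle: plug ∉ Left.
(c): plug matches nozzle: plug ∉ Upper.
Suppose flask ∈ Upper: no assignment then satisfies all the clues, so flask ∉ Upper.

Upper = {}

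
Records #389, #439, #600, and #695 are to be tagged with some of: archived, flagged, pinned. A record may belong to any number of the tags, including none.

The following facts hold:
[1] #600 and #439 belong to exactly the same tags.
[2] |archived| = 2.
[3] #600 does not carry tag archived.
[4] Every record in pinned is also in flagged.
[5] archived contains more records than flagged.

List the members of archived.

archived = {#389, #695}

From (3): #600 ∉ archived.
(1): #439 matches #600: #439 ∉ archived.
(2): only 2 candidates remain for archived, so all are in.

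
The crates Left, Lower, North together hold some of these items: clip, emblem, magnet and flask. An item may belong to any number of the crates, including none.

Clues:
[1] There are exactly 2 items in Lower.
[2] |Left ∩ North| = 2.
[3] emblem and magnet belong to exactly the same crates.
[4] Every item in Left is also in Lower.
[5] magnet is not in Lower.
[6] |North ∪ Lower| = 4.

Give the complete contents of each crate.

Left = {clip, flask}; Lower = {clip, flask}; North = {clip, emblem, flask, magnet}

From (5): magnet ∉ Lower.
(3): emblem matches magnet: emblem ∉ Lower.
(4) contrapositive: emblem ∉ Left.
(4) contrapositive: magnet ∉ Left.
(1): only 2 candidates remain for Lower, so all are in.
Suppose clip ∉ Left: no assignment then satisfies all the clues, so clip ∈ Left.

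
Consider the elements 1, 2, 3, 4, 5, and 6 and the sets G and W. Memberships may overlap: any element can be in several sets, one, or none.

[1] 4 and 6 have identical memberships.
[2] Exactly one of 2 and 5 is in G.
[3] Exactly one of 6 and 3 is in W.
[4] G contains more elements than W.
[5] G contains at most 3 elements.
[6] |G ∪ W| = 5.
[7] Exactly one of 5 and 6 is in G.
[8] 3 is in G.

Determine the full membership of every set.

G = {1, 3, 5}; W = {4, 6}

From (8): 3 ∈ G.
Suppose 1 ∉ G: no assignment then satisfies all the clues, so 1 ∈ G.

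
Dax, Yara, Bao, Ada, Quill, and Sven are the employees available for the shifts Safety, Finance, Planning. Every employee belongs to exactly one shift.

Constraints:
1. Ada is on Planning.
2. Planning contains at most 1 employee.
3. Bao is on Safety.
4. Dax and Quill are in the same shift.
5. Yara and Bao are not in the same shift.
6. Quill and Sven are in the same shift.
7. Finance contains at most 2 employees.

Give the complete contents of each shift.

From (1): Ada ∈ Planning.
From (3): Bao ∈ Safety.
(2): Planning already has 1, so the rest are out.
(5): Yara ∉ Safety.
Only one shift left: Yara ∈ Finance.
Suppose Dax ∉ Safety: no assignment then satisfies all the clues, so Dax ∈ Safety.

Safety = {Bao, Dax, Quill, Sven}; Finance = {Yara}; Planning = {Ada}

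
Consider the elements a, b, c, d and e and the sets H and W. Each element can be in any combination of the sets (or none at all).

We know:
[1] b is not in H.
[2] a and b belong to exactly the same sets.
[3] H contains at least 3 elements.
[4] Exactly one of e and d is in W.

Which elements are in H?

From (1): b ∉ H.
(2): a matches b: a ∉ H.
(3): only 3 candidates remain for H, so all are in.

H = {c, d, e}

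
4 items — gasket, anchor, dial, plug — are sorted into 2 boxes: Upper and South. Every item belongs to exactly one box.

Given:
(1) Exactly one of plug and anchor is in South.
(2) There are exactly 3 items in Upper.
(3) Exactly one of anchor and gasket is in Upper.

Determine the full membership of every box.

Upper = {dial, gasket, plug}; South = {anchor}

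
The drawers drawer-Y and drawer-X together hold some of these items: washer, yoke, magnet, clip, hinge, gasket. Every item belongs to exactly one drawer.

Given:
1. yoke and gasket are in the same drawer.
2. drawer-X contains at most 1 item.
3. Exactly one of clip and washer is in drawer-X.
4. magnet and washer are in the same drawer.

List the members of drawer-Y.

drawer-Y = {gasket, hinge, magnet, washer, yoke}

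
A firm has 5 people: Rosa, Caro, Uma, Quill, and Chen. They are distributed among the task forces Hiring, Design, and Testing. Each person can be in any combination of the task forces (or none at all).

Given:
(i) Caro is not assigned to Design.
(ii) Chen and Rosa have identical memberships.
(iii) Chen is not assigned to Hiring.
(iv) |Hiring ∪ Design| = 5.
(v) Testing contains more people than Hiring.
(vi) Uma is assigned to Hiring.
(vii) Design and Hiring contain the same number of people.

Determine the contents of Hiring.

Hiring = {Caro, Quill, Uma}

From (i): Caro ∉ Design.
From (iii): Chen ∉ Hiring.
From (vi): Uma ∈ Hiring.
(ii): Rosa matches Chen: Rosa ∉ Hiring.
Suppose Caro ∉ Hiring: no assignment then satisfies all the clues, so Caro ∈ Hiring.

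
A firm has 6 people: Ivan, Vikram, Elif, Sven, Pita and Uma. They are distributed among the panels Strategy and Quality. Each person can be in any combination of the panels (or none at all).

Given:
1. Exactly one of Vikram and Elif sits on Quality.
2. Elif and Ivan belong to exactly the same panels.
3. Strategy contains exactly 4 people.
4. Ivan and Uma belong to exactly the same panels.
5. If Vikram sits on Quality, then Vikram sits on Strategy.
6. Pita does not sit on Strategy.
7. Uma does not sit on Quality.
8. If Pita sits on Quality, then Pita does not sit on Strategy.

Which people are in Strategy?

Strategy = {Elif, Ivan, Uma, Vikram}

From (6): Pita ∉ Strategy.
From (7): Uma ∉ Quality.
(4): Ivan matches Uma: Ivan ∉ Quality.
(2): Elif matches Ivan: Elif ∉ Quality.
(1) (exactly one): Vikram ∈ Quality.
(5): Vikram ∈ Strategy.
Suppose Ivan ∉ Strategy: no assignment then satisfies all the clues, so Ivan ∈ Strategy.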